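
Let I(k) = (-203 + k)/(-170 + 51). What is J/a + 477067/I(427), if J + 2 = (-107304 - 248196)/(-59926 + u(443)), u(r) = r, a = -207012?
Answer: -24966444101676433/98509558368 ≈ -2.5344e+5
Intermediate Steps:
J = 236534/59483 (J = -2 + (-107304 - 248196)/(-59926 + 443) = -2 - 355500/(-59483) = -2 - 355500*(-1/59483) = -2 + 355500/59483 = 236534/59483 ≈ 3.9765)
I(k) = 29/17 - k/119 (I(k) = (-203 + k)/(-119) = (-203 + k)*(-1/119) = 29/17 - k/119)
J/a + 477067/I(427) = (236534/59483)/(-207012) + 477067/(29/17 - 1/119*427) = (236534/59483)*(-1/207012) + 477067/(29/17 - 61/17) = -118267/6156847398 + 477067/(-32/17) = -118267/6156847398 + 477067*(-17/32) = -118267/6156847398 - 8110139/32 = -24966444101676433/98509558368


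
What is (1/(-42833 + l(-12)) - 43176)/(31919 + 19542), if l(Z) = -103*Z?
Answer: -1795992073/2140623217 ≈ -0.83900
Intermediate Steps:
(1/(-42833 + l(-12)) - 43176)/(31919 + 19542) = (1/(-42833 - 103*(-12)) - 43176)/(31919 + 19542) = (1/(-42833 + 1236) - 43176)/51461 = (1/(-41597) - 43176)*(1/51461) = (-1/41597 - 43176)*(1/51461) = -1795992073/41597*1/51461 = -1795992073/2140623217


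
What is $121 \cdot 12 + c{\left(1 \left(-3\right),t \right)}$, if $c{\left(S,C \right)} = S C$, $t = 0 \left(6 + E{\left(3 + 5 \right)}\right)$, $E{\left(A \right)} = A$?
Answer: $1452$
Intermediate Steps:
$t = 0$ ($t = 0 \left(6 + \left(3 + 5\right)\right) = 0 \left(6 + 8\right) = 0 \cdot 14 = 0$)
$c{\left(S,C \right)} = C S$
$121 \cdot 12 + c{\left(1 \left(-3\right),t \right)} = 121 \cdot 12 + 0 \cdot 1 \left(-3\right) = 1452 + 0 \left(-3\right) = 1452 + 0 = 1452$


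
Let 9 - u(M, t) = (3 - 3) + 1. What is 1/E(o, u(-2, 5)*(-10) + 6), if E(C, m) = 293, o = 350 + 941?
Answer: 1/293 ≈ 0.0034130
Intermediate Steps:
u(M, t) = 8 (u(M, t) = 9 - ((3 - 3) + 1) = 9 - (0 + 1) = 9 - 1*1 = 9 - 1 = 8)
o = 1291
1/E(o, u(-2, 5)*(-10) + 6) = 1/293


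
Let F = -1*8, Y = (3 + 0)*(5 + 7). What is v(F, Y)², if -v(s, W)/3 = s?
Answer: 576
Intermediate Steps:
Y = 36 (Y = 3*12 = 36)
F = -8
v(s, W) = -3*s
v(F, Y)² = (-3*(-8))² = 24² = 576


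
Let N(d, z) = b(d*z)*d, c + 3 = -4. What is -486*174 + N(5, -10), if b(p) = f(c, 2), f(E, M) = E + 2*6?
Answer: -84539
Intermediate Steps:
c = -7 (c = -3 - 4 = -7)
f(E, M) = 12 + E (f(E, M) = E + 12 = 12 + E)
b(p) = 5 (b(p) = 12 - 7 = 5)
N(d, z) = 5*d
-486*174 + N(5, -10) = -486*174 + 5*5 = -84564 + 25 = -84539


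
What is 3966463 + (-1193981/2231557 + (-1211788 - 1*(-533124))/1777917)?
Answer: 15737030046697030622/3967523126769 ≈ 3.9665e+6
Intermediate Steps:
3966463 + (-1193981/2231557 + (-1211788 - 1*(-533124))/1777917) = 3966463 + (-1193981*1/2231557 + (-1211788 + 533124)*(1/1777917)) = 3966463 + (-1193981/2231557 - 678664*1/1777917) = 3966463 + (-1193981/2231557 - 678664/1777917) = 3966463 - 3637276517425/3967523126769 = 15737030046697030622/3967523126769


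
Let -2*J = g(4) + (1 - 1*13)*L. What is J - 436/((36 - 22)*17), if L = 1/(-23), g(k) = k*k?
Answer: -27624/2737 ≈ -10.093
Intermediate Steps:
g(k) = k**2
L = -1/23 ≈ -0.043478
J = -190/23 (J = -(4**2 + (1 - 1*13)*(-1/23))/2 = -(16 + (1 - 13)*(-1/23))/2 = -(16 - 12*(-1/23))/2 = -(16 + 12/23)/2 = -1/2*380/23 = -190/23 ≈ -8.2609)
J - 436/((36 - 22)*17) = -190/23 - 436/((36 - 22)*17) = -190/23 - 436/(14*17) = -190/23 - 436/238 = -190/23 - 1*218/119 = -190/23 - 218/119 = -27624/2737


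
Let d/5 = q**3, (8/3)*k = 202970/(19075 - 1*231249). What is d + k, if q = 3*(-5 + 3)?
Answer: -916896135/848696 ≈ -1080.4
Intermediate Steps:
q = -6 (q = 3*(-2) = -6)
k = -304455/848696 (k = 3*(202970/(19075 - 1*231249))/8 = 3*(202970/(19075 - 231249))/8 = 3*(202970/(-212174))/8 = 3*(202970*(-1/212174))/8 = (3/8)*(-101485/106087) = -304455/848696 ≈ -0.35873)
d = -1080 (d = 5*(-6)**3 = 5*(-216) = -1080)
d + k = -1080 - 304455/848696 = -916896135/848696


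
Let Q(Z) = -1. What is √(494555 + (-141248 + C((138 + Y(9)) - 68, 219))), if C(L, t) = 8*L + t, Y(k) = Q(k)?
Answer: 3*√39342 ≈ 595.04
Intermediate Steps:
Y(k) = -1
C(L, t) = t + 8*L
√(494555 + (-141248 + C((138 + Y(9)) - 68, 219))) = √(494555 + (-141248 + (219 + 8*((138 - 1) - 68)))) = √(494555 + (-141248 + (219 + 8*(137 - 68)))) = √(494555 + (-141248 + (219 + 8*69))) = √(494555 + (-141248 + (219 + 552))) = √(494555 + (-141248 + 771)) = √(494555 - 140477) = √354078 = 3*√39342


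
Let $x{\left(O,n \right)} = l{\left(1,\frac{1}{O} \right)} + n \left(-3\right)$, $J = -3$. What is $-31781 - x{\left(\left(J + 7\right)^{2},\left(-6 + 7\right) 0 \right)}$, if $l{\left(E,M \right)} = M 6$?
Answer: $- \frac{254251}{8} \approx -31781.0$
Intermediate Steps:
$l{\left(E,M \right)} = 6 M$
$x{\left(O,n \right)} = - 3 n + \frac{6}{O}$ ($x{\left(O,n \right)} = \frac{6}{O} + n \left(-3\right) = \frac{6}{O} - 3 n = - 3 n + \frac{6}{O}$)
$-31781 - x{\left(\left(J + 7\right)^{2},\left(-6 + 7\right) 0 \right)} = -31781 - \left(- 3 \left(-6 + 7\right) 0 + \frac{6}{\left(-3 + 7\right)^{2}}\right) = -31781 - \left(- 3 \cdot 1 \cdot 0 + \frac{6}{4^{2}}\right) = -31781 - \left(\left(-3\right) 0 + \frac{6}{16}\right) = -31781 - \left(0 + 6 \cdot \frac{1}{16}\right) = -31781 - \left(0 + \frac{3}{8}\right) = -31781 - \frac{3}{8} = - \frac{254251}{8}$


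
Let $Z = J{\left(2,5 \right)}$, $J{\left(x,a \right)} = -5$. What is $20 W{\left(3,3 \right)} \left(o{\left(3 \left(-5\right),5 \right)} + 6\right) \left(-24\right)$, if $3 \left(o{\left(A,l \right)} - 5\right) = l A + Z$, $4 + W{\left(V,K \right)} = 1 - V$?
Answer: $-45120$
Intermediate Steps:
$Z = -5$
$W{\left(V,K \right)} = -3 - V$ ($W{\left(V,K \right)} = -4 - \left(-1 + V\right) = -3 - V$)
$o{\left(A,l \right)} = \frac{10}{3} + \frac{A l}{3}$ ($o{\left(A,l \right)} = 5 + \frac{l A - 5}{3} = 5 + \frac{A l - 5}{3} = 5 + \frac{-5 + A l}{3} = 5 + \left(- \frac{5}{3} + \frac{A l}{3}\right) = \frac{10}{3} + \frac{A l}{3}$)
$20 W{\left(3,3 \right)} \left(o{\left(3 \left(-5\right),5 \right)} + 6\right) \left(-24\right) = 20 \left(-3 - 3\right) \left(\left(\frac{10}{3} + \frac{1}{3} \cdot 3 \left(-5\right) 5\right) + 6\right) \left(-24\right) = 20 \left(-3 - 3\right) \left(\left(\frac{10}{3} + \frac{1}{3} \left(-15\right) 5\right) + 6\right) \left(-24\right) = 20 \left(- 6 \left(\left(\frac{10}{3} - 25\right) + 6\right)\right) \left(-24\right) = 20 \left(- 6 \left(- \frac{65}{3} + 6\right)\right) \left(-24\right) = 20 \left(\left(-6\right) \left(- \frac{47}{3}\right)\right) \left(-24\right) = 20 \cdot 94 \left(-24\right) = 1880 \left(-24\right) = -45120$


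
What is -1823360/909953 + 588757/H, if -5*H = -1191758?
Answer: 45972920475/98585797034 ≈ 0.46632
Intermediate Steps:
H = 1191758/5 (H = -⅕*(-1191758) = 1191758/5 ≈ 2.3835e+5)
-1823360/909953 + 588757/H = -1823360/909953 + 588757/(1191758/5) = -1823360*1/909953 + 588757*(5/1191758) = -165760/82723 + 2943785/1191758 = 45972920475/98585797034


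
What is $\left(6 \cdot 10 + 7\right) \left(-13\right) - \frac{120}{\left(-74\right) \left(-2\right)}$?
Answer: $- \frac{32257}{37} \approx -871.81$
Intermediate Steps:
$\left(6 \cdot 10 + 7\right) \left(-13\right) - \frac{120}{\left(-74\right) \left(-2\right)} = \left(60 + 7\right) \left(-13\right) - \frac{120}{148} = 67 \left(-13\right) - \frac{30}{37} = -871 - \frac{30}{37} = - \frac{32257}{37}$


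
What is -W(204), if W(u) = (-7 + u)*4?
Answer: -788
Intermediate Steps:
W(u) = -28 + 4*u
-W(204) = -(-28 + 4*204) = -(-28 + 816) = -1*788 = -788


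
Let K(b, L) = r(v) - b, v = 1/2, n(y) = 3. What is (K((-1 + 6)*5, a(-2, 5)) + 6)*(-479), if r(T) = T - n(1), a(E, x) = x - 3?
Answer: 20597/2 ≈ 10299.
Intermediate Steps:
v = 1/2 ≈ 0.50000
a(E, x) = -3 + x
r(T) = -3 + T (r(T) = T - 1*3 = T - 3 = -3 + T)
K(b, L) = -5/2 - b (K(b, L) = (-3 + 1/2) - b = -5/2 - b)
(K((-1 + 6)*5, a(-2, 5)) + 6)*(-479) = ((-5/2 - (-1 + 6)*5) + 6)*(-479) = ((-5/2 - 5*5) + 6)*(-479) = ((-5/2 - 1*25) + 6)*(-479) = ((-5/2 - 25) + 6)*(-479) = (-55/2 + 6)*(-479) = -43/2*(-479) = 20597/2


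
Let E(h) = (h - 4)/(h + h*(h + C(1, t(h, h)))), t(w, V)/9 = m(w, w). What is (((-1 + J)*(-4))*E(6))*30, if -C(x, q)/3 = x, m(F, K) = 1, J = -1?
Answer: 20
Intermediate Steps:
t(w, V) = 9 (t(w, V) = 9*1 = 9)
C(x, q) = -3*x
E(h) = (-4 + h)/(h + h*(-3 + h)) (E(h) = (h - 4)/(h + h*(h - 3*1)) = (-4 + h)/(h + h*(h - 3)) = (-4 + h)/(h + h*(-3 + h)))
(((-1 + J)*(-4))*E(6))*30 = (((-1 - 1)*(-4))*((-4 + 6)/(6*(-2 + 6))))*30 = ((-2*(-4))*((⅙)*2/4))*30 = (8*((⅙)*(¼)*2))*30 = (8*(1/12))*30 = (⅔)*30 = 20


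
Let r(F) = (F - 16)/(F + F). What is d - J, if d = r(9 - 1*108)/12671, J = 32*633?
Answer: -50819427533/2508858 ≈ -20256.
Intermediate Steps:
r(F) = (-16 + F)/(2*F) (r(F) = (-16 + F)/((2*F)) = (-16 + F)*(1/(2*F)) = (-16 + F)/(2*F))
J = 20256
d = 115/2508858 (d = ((-16 + (9 - 1*108))/(2*(9 - 1*108)))/12671 = ((-16 + (9 - 108))/(2*(9 - 108)))*(1/12671) = ((1/2)*(-16 - 99)/(-99))*(1/12671) = ((1/2)*(-1/99)*(-115))*(1/12671) = (115/198)*(1/12671) = 115/2508858 ≈ 4.5838e-5)
d - J = 115/2508858 - 1*20256 = 115/2508858 - 20256 = -50819427533/2508858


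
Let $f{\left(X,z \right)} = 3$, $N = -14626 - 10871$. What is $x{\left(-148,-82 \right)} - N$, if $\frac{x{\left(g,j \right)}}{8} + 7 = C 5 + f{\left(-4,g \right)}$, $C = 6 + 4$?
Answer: $25865$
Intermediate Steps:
$N = -25497$ ($N = -14626 - 10871 = -25497$)
$C = 10$
$x{\left(g,j \right)} = 368$ ($x{\left(g,j \right)} = -56 + 8 \left(10 \cdot 5 + 3\right) = -56 + 8 \left(50 + 3\right) = -56 + 8 \cdot 53 = -56 + 424 = 368$)
$x{\left(-148,-82 \right)} - N = 368 - -25497 = 368 + 25497 = 25865$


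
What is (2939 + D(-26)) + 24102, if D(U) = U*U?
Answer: 27717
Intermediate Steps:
D(U) = U²
(2939 + D(-26)) + 24102 = (2939 + (-26)²) + 24102 = (2939 + 676) + 24102 = 3615 + 24102 = 27717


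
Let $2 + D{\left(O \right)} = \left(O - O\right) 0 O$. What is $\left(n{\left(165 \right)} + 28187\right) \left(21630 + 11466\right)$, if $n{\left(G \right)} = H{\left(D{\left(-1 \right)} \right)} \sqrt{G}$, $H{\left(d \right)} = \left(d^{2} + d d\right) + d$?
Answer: $932876952 + 198576 \sqrt{165} \approx 9.3543 \cdot 10^{8}$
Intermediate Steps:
$D{\left(O \right)} = -2$ ($D{\left(O \right)} = -2 + \left(O - O\right) 0 O = -2 + 0 \cdot 0 O = -2 + 0 O = -2 + 0 = -2$)
$H{\left(d \right)} = d + 2 d^{2}$ ($H{\left(d \right)} = \left(d^{2} + d^{2}\right) + d = 2 d^{2} + d = d + 2 d^{2}$)
$n{\left(G \right)} = 6 \sqrt{G}$ ($n{\left(G \right)} = - 2 \left(1 + 2 \left(-2\right)\right) \sqrt{G} = - 2 \left(1 - 4\right) \sqrt{G} = \left(-2\right) \left(-3\right) \sqrt{G} = 6 \sqrt{G}$)
$\left(n{\left(165 \right)} + 28187\right) \left(21630 + 11466\right) = \left(6 \sqrt{165} + 28187\right) \left(21630 + 11466\right) = \left(28187 + 6 \sqrt{165}\right) 33096 = 932876952 + 198576 \sqrt{165}$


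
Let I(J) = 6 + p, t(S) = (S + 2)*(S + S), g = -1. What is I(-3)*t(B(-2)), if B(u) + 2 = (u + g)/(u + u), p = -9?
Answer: 45/8 ≈ 5.6250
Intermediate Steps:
B(u) = -2 + (-1 + u)/(2*u) (B(u) = -2 + (u - 1)/(u + u) = -2 + (-1 + u)/((2*u)) = -2 + (-1 + u)*(1/(2*u)) = -2 + (-1 + u)/(2*u))
t(S) = 2*S*(2 + S) (t(S) = (2 + S)*(2*S) = 2*S*(2 + S))
I(J) = -3 (I(J) = 6 - 9 = -3)
I(-3)*t(B(-2)) = -6*(1/2)*(-1 - 3*(-2))/(-2)*(2 + (1/2)*(-1 - 3*(-2))/(-2)) = -6*(1/2)*(-1/2)*(-1 + 6)*(2 + (1/2)*(-1/2)*(-1 + 6)) = -6*(1/2)*(-1/2)*5*(2 + (1/2)*(-1/2)*5) = -6*(-5)*(2 - 5/4)/4 = -6*(-5)*3/(4*4) = -3*(-15/8) = 45/8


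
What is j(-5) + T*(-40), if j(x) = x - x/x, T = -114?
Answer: 4554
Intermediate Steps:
j(x) = -1 + x (j(x) = x - 1*1 = x - 1 = -1 + x)
j(-5) + T*(-40) = (-1 - 5) - 114*(-40) = -6 + 4560 = 4554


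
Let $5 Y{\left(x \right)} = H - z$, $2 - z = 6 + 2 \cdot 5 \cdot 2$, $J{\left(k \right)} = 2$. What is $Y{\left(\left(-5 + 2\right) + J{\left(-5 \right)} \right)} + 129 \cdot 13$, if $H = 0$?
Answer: $\frac{8409}{5} \approx 1681.8$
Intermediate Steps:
$z = -24$ ($z = 2 - \left(6 + 2 \cdot 5 \cdot 2\right) = 2 - \left(6 + 10 \cdot 2\right) = 2 - \left(6 + 20\right) = 2 - 26 = -24$)
$Y{\left(x \right)} = \frac{24}{5}$ ($Y{\left(x \right)} = \frac{0 - -24}{5} = \frac{0 + 24}{5} = \frac{1}{5} \cdot 24 = \frac{24}{5}$)
$Y{\left(\left(-5 + 2\right) + J{\left(-5 \right)} \right)} + 129 \cdot 13 = \frac{24}{5} + 129 \cdot 13 = \frac{24}{5} + 1677 = \frac{8409}{5}$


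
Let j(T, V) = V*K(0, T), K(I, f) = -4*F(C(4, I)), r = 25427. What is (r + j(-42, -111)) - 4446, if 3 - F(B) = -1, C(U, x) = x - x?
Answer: 22757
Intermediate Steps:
C(U, x) = 0
F(B) = 4 (F(B) = 3 - 1*(-1) = 3 + 1 = 4)
K(I, f) = -16 (K(I, f) = -4*4 = -16)
j(T, V) = -16*V (j(T, V) = V*(-16) = -16*V)
(r + j(-42, -111)) - 4446 = (25427 - 16*(-111)) - 4446 = (25427 + 1776) - 4446 = 27203 - 4446 = 22757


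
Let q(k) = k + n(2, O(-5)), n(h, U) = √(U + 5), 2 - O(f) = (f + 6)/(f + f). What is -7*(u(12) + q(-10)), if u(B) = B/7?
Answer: 58 - 7*√710/10 ≈ 39.348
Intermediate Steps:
u(B) = B/7 (u(B) = B*(⅐) = B/7)
O(f) = 2 - (6 + f)/(2*f) (O(f) = 2 - (f + 6)/(f + f) = 2 - (6 + f)/(2*f))
n(h, U) = √(5 + U)
q(k) = k + √710/10 (q(k) = k + √(5 + (3/2 - 3/(-5))) = k + √(5 + (3/2 - 3*(-⅕))) = k + √(5 + (3/2 + ⅗)) = k + √(5 + 21/10) = k + √(71/10) = k + √710/10)
-7*(u(12) + q(-10)) = -7*((⅐)*12 + (-10 + √710/10)) = -7*(12/7 + (-10 + √710/10)) = -7*(-58/7 + √710/10) = 58 - 7*√710/10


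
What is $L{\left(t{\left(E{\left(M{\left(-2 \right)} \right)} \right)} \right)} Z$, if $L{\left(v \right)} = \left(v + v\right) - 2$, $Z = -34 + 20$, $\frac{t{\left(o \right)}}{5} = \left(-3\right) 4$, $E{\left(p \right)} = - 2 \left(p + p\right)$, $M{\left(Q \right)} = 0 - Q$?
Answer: $1708$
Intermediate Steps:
$M{\left(Q \right)} = - Q$
$E{\left(p \right)} = - 4 p$ ($E{\left(p \right)} = - 2 \cdot 2 p = - 4 p$)
$t{\left(o \right)} = -60$ ($t{\left(o \right)} = 5 \left(\left(-3\right) 4\right) = 5 \left(-12\right) = -60$)
$Z = -14$
$L{\left(v \right)} = -2 + 2 v$ ($L{\left(v \right)} = 2 v - 2 = -2 + 2 v$)
$L{\left(t{\left(E{\left(M{\left(-2 \right)} \right)} \right)} \right)} Z = \left(-2 + 2 \left(-60\right)\right) \left(-14\right) = \left(-2 - 120\right) \left(-14\right) = \left(-122\right) \left(-14\right) = 1708$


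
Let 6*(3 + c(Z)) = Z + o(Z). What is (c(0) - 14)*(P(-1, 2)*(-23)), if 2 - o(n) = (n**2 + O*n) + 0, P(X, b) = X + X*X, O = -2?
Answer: 0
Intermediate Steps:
P(X, b) = X + X**2
o(n) = 2 - n**2 + 2*n (o(n) = 2 - ((n**2 - 2*n) + 0) = 2 - (n**2 - 2*n) = 2 + (-n**2 + 2*n) = 2 - n**2 + 2*n)
c(Z) = -8/3 + Z/2 - Z**2/6 (c(Z) = -3 + (Z + (2 - Z**2 + 2*Z))/6 = -3 + (2 - Z**2 + 3*Z)/6 = -3 + (1/3 + Z/2 - Z**2/6) = -8/3 + Z/2 - Z**2/6)
(c(0) - 14)*(P(-1, 2)*(-23)) = ((-8/3 + (1/2)*0 - 1/6*0**2) - 14)*(-(1 - 1)*(-23)) = ((-8/3 + 0 - 1/6*0) - 14)*(-1*0*(-23)) = ((-8/3 + 0 + 0) - 14)*(0*(-23)) = (-8/3 - 14)*0 = -50/3*0 = 0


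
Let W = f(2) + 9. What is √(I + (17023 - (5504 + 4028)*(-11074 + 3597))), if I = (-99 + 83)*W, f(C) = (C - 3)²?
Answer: √71287627 ≈ 8443.2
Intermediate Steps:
f(C) = (-3 + C)²
W = 10 (W = (-3 + 2)² + 9 = (-1)² + 9 = 1 + 9 = 10)
I = -160 (I = (-99 + 83)*10 = -16*10 = -160)
√(I + (17023 - (5504 + 4028)*(-11074 + 3597))) = √(-160 + (17023 - (5504 + 4028)*(-11074 + 3597))) = √(-160 + (17023 - 9532*(-7477))) = √(-160 + (17023 - 1*(-71270764))) = √(-160 + (17023 + 71270764)) = √(-160 + 71287787) = √71287627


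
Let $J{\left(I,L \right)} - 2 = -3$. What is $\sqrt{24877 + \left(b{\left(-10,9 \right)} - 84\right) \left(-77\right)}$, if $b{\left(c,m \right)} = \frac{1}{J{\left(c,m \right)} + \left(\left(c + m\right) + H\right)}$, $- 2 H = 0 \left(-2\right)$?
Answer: $\frac{\sqrt{125534}}{2} \approx 177.15$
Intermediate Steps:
$H = 0$ ($H = - \frac{0 \left(-2\right)}{2} = \left(- \frac{1}{2}\right) 0 = 0$)
$J{\left(I,L \right)} = -1$ ($J{\left(I,L \right)} = 2 - 3 = -1$)
$b{\left(c,m \right)} = \frac{1}{-1 + c + m}$ ($b{\left(c,m \right)} = \frac{1}{-1 + \left(\left(c + m\right) + 0\right)} = \frac{1}{-1 + \left(c + m\right)} = \frac{1}{-1 + c + m}$)
$\sqrt{24877 + \left(b{\left(-10,9 \right)} - 84\right) \left(-77\right)} = \sqrt{24877 + \left(\frac{1}{-1 - 10 + 9} - 84\right) \left(-77\right)} = \sqrt{24877 + \left(\frac{1}{-2} - 84\right) \left(-77\right)} = \sqrt{24877 + \left(- \frac{1}{2} - 84\right) \left(-77\right)} = \sqrt{24877 - - \frac{13013}{2}} = \sqrt{24877 + \frac{13013}{2}} = \sqrt{\frac{62767}{2}} = \frac{\sqrt{125534}}{2}$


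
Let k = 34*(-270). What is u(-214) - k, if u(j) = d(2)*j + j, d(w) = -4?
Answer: 9822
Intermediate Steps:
k = -9180
u(j) = -3*j (u(j) = -4*j + j = -3*j)
u(-214) - k = -3*(-214) - 1*(-9180) = 642 + 9180 = 9822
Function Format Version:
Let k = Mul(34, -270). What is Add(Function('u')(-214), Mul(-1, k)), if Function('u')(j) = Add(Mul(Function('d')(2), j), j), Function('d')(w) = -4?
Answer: 9822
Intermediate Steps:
k = -9180
Function('u')(j) = Mul(-3, j) (Function('u')(j) = Add(Mul(-4, j), j) = Mul(-3, j))
Add(Function('u')(-214), Mul(-1, k)) = Add(Mul(-3, -214), Mul(-1, -9180)) = Add(642, 9180) = 9822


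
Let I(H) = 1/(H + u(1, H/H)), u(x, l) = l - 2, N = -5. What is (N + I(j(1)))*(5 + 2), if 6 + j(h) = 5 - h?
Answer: -112/3 ≈ -37.333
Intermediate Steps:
j(h) = -1 - h (j(h) = -6 + (5 - h) = -1 - h)
u(x, l) = -2 + l
I(H) = 1/(-1 + H) (I(H) = 1/(H + (-2 + H/H)) = 1/(H + (-2 + 1)) = 1/(H - 1) = 1/(-1 + H))
(N + I(j(1)))*(5 + 2) = (-5 + 1/(-1 + (-1 - 1*1)))*(5 + 2) = (-5 + 1/(-1 + (-1 - 1)))*7 = (-5 + 1/(-1 - 2))*7 = (-5 + 1/(-3))*7 = (-5 - ⅓)*7 = -16/3*7 = -112/3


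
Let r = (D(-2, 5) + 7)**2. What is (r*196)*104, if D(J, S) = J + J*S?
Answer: 509600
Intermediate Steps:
r = 25 (r = (-2*(1 + 5) + 7)**2 = (-2*6 + 7)**2 = (-12 + 7)**2 = (-5)**2 = 25)
(r*196)*104 = (25*196)*104 = 4900*104 = 509600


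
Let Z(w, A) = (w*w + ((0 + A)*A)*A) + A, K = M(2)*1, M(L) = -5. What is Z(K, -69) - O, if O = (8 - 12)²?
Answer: -328569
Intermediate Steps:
O = 16 (O = (-4)² = 16)
K = -5 (K = -5*1 = -5)
Z(w, A) = A + A³ + w² (Z(w, A) = (w² + (A*A)*A) + A = (w² + A²*A) + A = (w² + A³) + A = (A³ + w²) + A = A + A³ + w²)
Z(K, -69) - O = (-69 + (-69)³ + (-5)²) - 1*16 = (-69 - 328509 + 25) - 16 = -328553 - 16 = -328569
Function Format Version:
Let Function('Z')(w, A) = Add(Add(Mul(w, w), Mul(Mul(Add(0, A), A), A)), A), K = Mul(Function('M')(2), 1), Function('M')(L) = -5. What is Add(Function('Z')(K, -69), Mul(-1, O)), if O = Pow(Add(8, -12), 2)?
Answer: -328569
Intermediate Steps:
O = 16 (O = Pow(-4, 2) = 16)
K = -5 (K = Mul(-5, 1) = -5)
Function('Z')(w, A) = Add(A, Pow(A, 3), Pow(w, 2)) (Function('Z')(w, A) = Add(Add(Pow(w, 2), Mul(Mul(A, A), A)), A) = Add(Add(Pow(w, 2), Mul(Pow(A, 2), A)), A) = Add(Add(Pow(w, 2), Pow(A, 3)), A) = Add(Add(Pow(A, 3), Pow(w, 2)), A) = Add(A, Pow(A, 3), Pow(w, 2)))
Add(Function('Z')(K, -69), Mul(-1, O)) = Add(Add(-69, Pow(-69, 3), Pow(-5, 2)), Mul(-1, 16)) = Add(Add(-69, -328509, 25), -16) = Add(-328553, -16) = -328569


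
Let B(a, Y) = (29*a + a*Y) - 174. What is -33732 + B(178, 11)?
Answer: -26786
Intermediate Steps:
B(a, Y) = -174 + 29*a + Y*a (B(a, Y) = (29*a + Y*a) - 174 = -174 + 29*a + Y*a)
-33732 + B(178, 11) = -33732 + (-174 + 29*178 + 11*178) = -33732 + (-174 + 5162 + 1958) = -33732 + 6946 = -26786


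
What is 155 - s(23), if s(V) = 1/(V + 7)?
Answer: 4649/30 ≈ 154.97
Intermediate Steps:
s(V) = 1/(7 + V)
155 - s(23) = 155 - 1/(7 + 23) = 155 - 1/30 = 4649/30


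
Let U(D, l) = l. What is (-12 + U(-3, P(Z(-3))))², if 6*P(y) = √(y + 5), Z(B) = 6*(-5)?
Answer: 5159/36 - 20*I ≈ 143.31 - 20.0*I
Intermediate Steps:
Z(B) = -30
P(y) = √(5 + y)/6 (P(y) = √(y + 5)/6 = √(5 + y)/6)
(-12 + U(-3, P(Z(-3))))² = (-12 + √(5 - 30)/6)² = (-12 + √(-25)/6)² = (-12 + (5*I)/6)² = (-12 + 5*I/6)²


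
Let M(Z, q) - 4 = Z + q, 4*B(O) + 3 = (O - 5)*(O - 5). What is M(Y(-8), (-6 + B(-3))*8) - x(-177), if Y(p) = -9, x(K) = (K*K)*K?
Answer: 5545302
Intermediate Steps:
x(K) = K**3 (x(K) = K**2*K = K**3)
B(O) = -3/4 + (-5 + O)**2/4 (B(O) = -3/4 + ((O - 5)*(O - 5))/4 = -3/4 + ((-5 + O)*(-5 + O))/4 = -3/4 + (-5 + O)**2/4)
M(Z, q) = 4 + Z + q (M(Z, q) = 4 + (Z + q) = 4 + Z + q)
M(Y(-8), (-6 + B(-3))*8) - x(-177) = (4 - 9 + (-6 + (-3/4 + (-5 - 3)**2/4))*8) - 1*(-177)**3 = (4 - 9 + (-6 + (-3/4 + (1/4)*(-8)**2))*8) - 1*(-5545233) = (4 - 9 + (-6 + (-3/4 + (1/4)*64))*8) + 5545233 = (4 - 9 + (-6 + (-3/4 + 16))*8) + 5545233 = (4 - 9 + (-6 + 61/4)*8) + 5545233 = (4 - 9 + (37/4)*8) + 5545233 = (4 - 9 + 74) + 5545233 = 69 + 5545233 = 5545302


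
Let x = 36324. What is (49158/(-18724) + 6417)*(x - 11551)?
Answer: 1487652712875/9362 ≈ 1.5890e+8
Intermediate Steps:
(49158/(-18724) + 6417)*(x - 11551) = (49158/(-18724) + 6417)*(36324 - 11551) = (49158*(-1/18724) + 6417)*24773 = (-24579/9362 + 6417)*24773 = (60051375/9362)*24773 = 1487652712875/9362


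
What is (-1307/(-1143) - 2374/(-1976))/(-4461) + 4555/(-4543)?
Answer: -22958917256771/22886434302732 ≈ -1.0032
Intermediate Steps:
(-1307/(-1143) - 2374/(-1976))/(-4461) + 4555/(-4543) = (-1307*(-1/1143) - 2374*(-1/1976))*(-1/4461) + 4555*(-1/4543) = (1307/1143 + 1187/988)*(-1/4461) - 4555/4543 = (2648057/1129284)*(-1/4461) - 4555/4543 = -2648057/5037735924 - 4555/4543 = -22958917256771/22886434302732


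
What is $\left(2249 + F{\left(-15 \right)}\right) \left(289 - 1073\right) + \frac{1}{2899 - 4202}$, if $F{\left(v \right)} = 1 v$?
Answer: $- \frac{2282147169}{1303} \approx -1.7515 \cdot 10^{6}$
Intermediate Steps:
$F{\left(v \right)} = v$
$\left(2249 + F{\left(-15 \right)}\right) \left(289 - 1073\right) + \frac{1}{2899 - 4202} = \left(2249 - 15\right) \left(289 - 1073\right) + \frac{1}{2899 - 4202} = 2234 \left(-784\right) + \frac{1}{-1303} = -1751456 - \frac{1}{1303} = - \frac{2282147169}{1303}$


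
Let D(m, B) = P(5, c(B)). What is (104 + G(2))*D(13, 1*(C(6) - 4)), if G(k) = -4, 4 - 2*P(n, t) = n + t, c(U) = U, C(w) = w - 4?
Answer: 50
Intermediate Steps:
C(w) = -4 + w
P(n, t) = 2 - n/2 - t/2 (P(n, t) = 2 - (n + t)/2 = 2 + (-n/2 - t/2) = 2 - n/2 - t/2)
D(m, B) = -½ - B/2 (D(m, B) = 2 - ½*5 - B/2 = 2 - 5/2 - B/2 = -½ - B/2)
(104 + G(2))*D(13, 1*(C(6) - 4)) = (104 - 4)*(-½ - ((-4 + 6) - 4)/2) = 100*(-½ - (2 - 4)/2) = 100*(-½ - (-2)/2) = 100*(-½ - ½*(-2)) = 100*(-½ + 1) = 100*(½) = 50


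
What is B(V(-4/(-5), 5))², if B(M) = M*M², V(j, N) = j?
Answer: 4096/15625 ≈ 0.26214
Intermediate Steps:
B(M) = M³
B(V(-4/(-5), 5))² = ((-4/(-5))³)² = ((-4*(-⅕))³)² = ((⅘)³)² = (64/125)² = 4096/15625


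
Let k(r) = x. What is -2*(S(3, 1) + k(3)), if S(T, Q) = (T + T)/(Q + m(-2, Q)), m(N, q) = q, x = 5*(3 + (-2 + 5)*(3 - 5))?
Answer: 24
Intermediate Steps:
x = -15 (x = 5*(3 + 3*(-2)) = 5*(3 - 6) = 5*(-3) = -15)
k(r) = -15
S(T, Q) = T/Q (S(T, Q) = (T + T)/(Q + Q) = (2*T)/((2*Q)) = (2*T)*(1/(2*Q)) = T/Q)
-2*(S(3, 1) + k(3)) = -2*(3/1 - 15) = -2*(3*1 - 15) = -2*(3 - 15) = -2*(-12) = 24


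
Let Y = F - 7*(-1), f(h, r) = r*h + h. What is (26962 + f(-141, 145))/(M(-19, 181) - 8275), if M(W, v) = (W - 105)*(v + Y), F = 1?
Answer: -6376/31711 ≈ -0.20107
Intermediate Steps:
f(h, r) = h + h*r (f(h, r) = h*r + h = h + h*r)
Y = 8 (Y = 1 - 7*(-1) = 1 + 7 = 8)
M(W, v) = (-105 + W)*(8 + v) (M(W, v) = (W - 105)*(v + 8) = (-105 + W)*(8 + v))
(26962 + f(-141, 145))/(M(-19, 181) - 8275) = (26962 - 141*(1 + 145))/((-840 - 105*181 + 8*(-19) - 19*181) - 8275) = (26962 - 141*146)/((-840 - 19005 - 152 - 3439) - 8275) = (26962 - 20586)/(-23436 - 8275) = 6376/(-31711) = 6376*(-1/31711) = -6376/31711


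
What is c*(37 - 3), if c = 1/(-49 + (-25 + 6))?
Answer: -½ ≈ -0.50000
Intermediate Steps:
c = -1/68 (c = 1/(-49 - 19) = 1/(-68) = -1/68 ≈ -0.014706)
c*(37 - 3) = -(37 - 3)/68 = -1/68*34 = -½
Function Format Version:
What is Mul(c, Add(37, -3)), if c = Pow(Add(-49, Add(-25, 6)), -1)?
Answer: Rational(-1, 2) ≈ -0.50000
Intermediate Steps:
c = Rational(-1, 68) (c = Pow(Add(-49, -19), -1) = Pow(-68, -1) = Rational(-1, 68) ≈ -0.014706)
Mul(c, Add(37, -3)) = Mul(Rational(-1, 68), Add(37, -3)) = Mul(Rational(-1, 68), 34) = Rational(-1, 2)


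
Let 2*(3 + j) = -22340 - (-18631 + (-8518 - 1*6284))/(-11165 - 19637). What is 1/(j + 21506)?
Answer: 61604/636520699 ≈ 9.6782e-5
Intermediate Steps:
j = -688334925/61604 (j = -3 + (-22340 - (-18631 + (-8518 - 1*6284))/(-11165 - 19637))/2 = -3 + (-22340 - (-18631 + (-8518 - 6284))/(-30802))/2 = -3 + (-22340 - (-18631 - 14802)*(-1)/30802)/2 = -3 + (-22340 - (-33433)*(-1)/30802)/2 = -3 + (-22340 - 1*33433/30802)/2 = -3 + (-22340 - 33433/30802)/2 = -3 + (½)*(-688150113/30802) = -3 - 688150113/61604 = -688334925/61604 ≈ -11174.)
1/(j + 21506) = 1/(-688334925/61604 + 21506) = 1/(636520699/61604) = 61604/636520699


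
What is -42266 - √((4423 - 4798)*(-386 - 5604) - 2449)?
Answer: -42266 - √2243801 ≈ -43764.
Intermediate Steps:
-42266 - √((4423 - 4798)*(-386 - 5604) - 2449) = -42266 - √(-375*(-5990) - 2449) = -42266 - √(2246250 - 2449) = -42266 - √2243801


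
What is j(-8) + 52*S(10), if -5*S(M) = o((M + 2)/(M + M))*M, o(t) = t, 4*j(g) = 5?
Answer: -1223/20 ≈ -61.150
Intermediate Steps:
j(g) = 5/4 (j(g) = (1/4)*5 = 5/4)
S(M) = -1/5 - M/10 (S(M) = -(M + 2)/(M + M)*M/5 = -(2 + M)/((2*M))*M/5 = -(2 + M)*(1/(2*M))*M/5 = -(2 + M)/(2*M)*M/5 = -(1 + M/2)/5 = -1/5 - M/10)
j(-8) + 52*S(10) = 5/4 + 52*(-1/5 - 1/10*10) = 5/4 + 52*(-1/5 - 1) = 5/4 + 52*(-6/5) = 5/4 - 312/5 = -1223/20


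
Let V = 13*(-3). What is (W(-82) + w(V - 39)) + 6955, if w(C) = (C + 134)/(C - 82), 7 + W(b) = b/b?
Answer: 138973/20 ≈ 6948.6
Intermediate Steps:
W(b) = -6 (W(b) = -7 + b/b = -7 + 1 = -6)
V = -39
w(C) = (134 + C)/(-82 + C)
(W(-82) + w(V - 39)) + 6955 = (-6 + (134 + (-39 - 39))/(-82 + (-39 - 39))) + 6955 = (-6 + (134 - 78)/(-82 - 78)) + 6955 = (-6 + 56/(-160)) + 6955 = (-6 - 1/160*56) + 6955 = (-6 - 7/20) + 6955 = -127/20 + 6955 = 138973/20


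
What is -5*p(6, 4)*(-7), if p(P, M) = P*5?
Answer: 1050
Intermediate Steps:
p(P, M) = 5*P
-5*p(6, 4)*(-7) = -25*6*(-7) = -5*30*(-7) = -150*(-7) = 1050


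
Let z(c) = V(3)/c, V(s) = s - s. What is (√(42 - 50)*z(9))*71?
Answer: 0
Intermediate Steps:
V(s) = 0
z(c) = 0 (z(c) = 0/c = 0)
(√(42 - 50)*z(9))*71 = (√(42 - 50)*0)*71 = (√(-8)*0)*71 = ((2*I*√2)*0)*71 = 0*71 = 0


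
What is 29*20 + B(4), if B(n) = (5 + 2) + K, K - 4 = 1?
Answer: 592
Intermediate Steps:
K = 5 (K = 4 + 1 = 5)
B(n) = 12 (B(n) = (5 + 2) + 5 = 7 + 5 = 12)
29*20 + B(4) = 29*20 + 12 = 580 + 12 = 592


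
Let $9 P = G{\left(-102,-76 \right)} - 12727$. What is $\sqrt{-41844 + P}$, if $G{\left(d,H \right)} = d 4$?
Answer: $\frac{i \sqrt{389731}}{3} \approx 208.09 i$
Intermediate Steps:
$G{\left(d,H \right)} = 4 d$
$P = - \frac{13135}{9}$ ($P = \frac{4 \left(-102\right) - 12727}{9} = \frac{-408 - 12727}{9} = \frac{1}{9} \left(-13135\right) = - \frac{13135}{9} \approx -1459.4$)
$\sqrt{-41844 + P} = \sqrt{-41844 - \frac{13135}{9}} = \sqrt{- \frac{389731}{9}} = \frac{i \sqrt{389731}}{3}$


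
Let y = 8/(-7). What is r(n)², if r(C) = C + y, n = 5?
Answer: 729/49 ≈ 14.878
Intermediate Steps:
y = -8/7 (y = 8*(-⅐) = -8/7 ≈ -1.1429)
r(C) = -8/7 + C (r(C) = C - 8/7 = -8/7 + C)
r(n)² = (-8/7 + 5)² = (27/7)² = 729/49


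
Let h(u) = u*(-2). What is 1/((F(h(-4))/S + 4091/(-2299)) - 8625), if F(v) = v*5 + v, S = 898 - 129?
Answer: -1767931/15251440502 ≈ -0.00011592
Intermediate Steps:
S = 769
h(u) = -2*u
F(v) = 6*v (F(v) = 5*v + v = 6*v)
1/((F(h(-4))/S + 4091/(-2299)) - 8625) = 1/(((6*(-2*(-4)))/769 + 4091/(-2299)) - 8625) = 1/(((6*8)*(1/769) + 4091*(-1/2299)) - 8625) = 1/((48*(1/769) - 4091/2299) - 8625) = 1/((48/769 - 4091/2299) - 8625) = 1/(-3035627/1767931 - 8625) = 1/(-15251440502/1767931) = -1767931/15251440502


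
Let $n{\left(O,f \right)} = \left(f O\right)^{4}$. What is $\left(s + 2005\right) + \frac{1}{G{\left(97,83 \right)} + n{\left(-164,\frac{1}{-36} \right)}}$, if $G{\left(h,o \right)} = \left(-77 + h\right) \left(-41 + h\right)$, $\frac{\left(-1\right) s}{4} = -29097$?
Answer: $\frac{1204539978394}{10174081} \approx 1.1839 \cdot 10^{5}$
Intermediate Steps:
$s = 116388$ ($s = \left(-4\right) \left(-29097\right) = 116388$)
$n{\left(O,f \right)} = O^{4} f^{4}$ ($n{\left(O,f \right)} = \left(O f\right)^{4} = O^{4} f^{4}$)
$\left(s + 2005\right) + \frac{1}{G{\left(97,83 \right)} + n{\left(-164,\frac{1}{-36} \right)}} = \left(116388 + 2005\right) + \frac{1}{\left(3157 + 97^{2} - 11446\right) + \left(-164\right)^{4} \left(\frac{1}{-36}\right)^{4}} = 118393 + \frac{1}{\left(3157 + 9409 - 11446\right) + 723394816 \left(- \frac{1}{36}\right)^{4}} = 118393 + \frac{1}{1120 + 723394816 \cdot \frac{1}{1679616}} = 118393 + \frac{1}{1120 + \frac{2825761}{6561}} = 118393 + \frac{1}{\frac{10174081}{6561}} = 118393 + \frac{6561}{10174081} = \frac{1204539978394}{10174081}$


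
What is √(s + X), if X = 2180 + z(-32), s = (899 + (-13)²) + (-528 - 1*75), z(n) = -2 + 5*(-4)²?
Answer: √2723 ≈ 52.182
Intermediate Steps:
z(n) = 78 (z(n) = -2 + 5*16 = -2 + 80 = 78)
s = 465 (s = (899 + 169) + (-528 - 75) = 1068 - 603 = 465)
X = 2258 (X = 2180 + 78 = 2258)
√(s + X) = √(465 + 2258) = √2723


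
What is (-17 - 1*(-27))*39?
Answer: 390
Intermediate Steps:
(-17 - 1*(-27))*39 = (-17 + 27)*39 = 10*39 = 390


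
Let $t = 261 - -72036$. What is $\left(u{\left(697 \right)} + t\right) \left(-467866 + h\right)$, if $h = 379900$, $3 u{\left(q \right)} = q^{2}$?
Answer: $-20604569400$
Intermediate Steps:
$u{\left(q \right)} = \frac{q^{2}}{3}$
$t = 72297$ ($t = 261 + 72036 = 72297$)
$\left(u{\left(697 \right)} + t\right) \left(-467866 + h\right) = \left(\frac{697^{2}}{3} + 72297\right) \left(-467866 + 379900\right) = \left(\frac{1}{3} \cdot 485809 + 72297\right) \left(-87966\right) = \left(\frac{485809}{3} + 72297\right) \left(-87966\right) = \frac{702700}{3} \left(-87966\right) = -20604569400$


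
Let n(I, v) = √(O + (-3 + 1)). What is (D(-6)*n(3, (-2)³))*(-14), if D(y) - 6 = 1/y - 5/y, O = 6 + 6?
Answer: -280*√10/3 ≈ -295.15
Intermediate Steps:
O = 12
n(I, v) = √10 (n(I, v) = √(12 + (-3 + 1)) = √(12 - 2) = √10)
D(y) = 6 - 4/y (D(y) = 6 + (1/y - 5/y) = 6 - 4/y)
(D(-6)*n(3, (-2)³))*(-14) = ((6 - 4/(-6))*√10)*(-14) = ((6 - 4*(-⅙))*√10)*(-14) = ((6 + ⅔)*√10)*(-14) = (20*√10/3)*(-14) = -280*√10/3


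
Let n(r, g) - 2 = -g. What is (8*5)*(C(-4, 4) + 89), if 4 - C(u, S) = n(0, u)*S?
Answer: 2760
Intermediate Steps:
n(r, g) = 2 - g
C(u, S) = 4 - S*(2 - u) (C(u, S) = 4 - (2 - u)*S = 4 - S*(2 - u))
(8*5)*(C(-4, 4) + 89) = (8*5)*((4 + 4*(-2 - 4)) + 89) = 40*((4 + 4*(-6)) + 89) = 40*((4 - 24) + 89) = 40*(-20 + 89) = 40*69 = 2760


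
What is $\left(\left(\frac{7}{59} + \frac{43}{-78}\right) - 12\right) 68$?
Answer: $- \frac{1945310}{2301} \approx -845.42$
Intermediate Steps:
$\left(\left(\frac{7}{59} + \frac{43}{-78}\right) - 12\right) 68 = \left(\left(7 \cdot \frac{1}{59} + 43 \left(- \frac{1}{78}\right)\right) - 12\right) 68 = \left(\left(\frac{7}{59} - \frac{43}{78}\right) - 12\right) 68 = \left(- \frac{1991}{4602} - 12\right) 68 = \left(- \frac{57215}{4602}\right) 68 = - \frac{1945310}{2301}$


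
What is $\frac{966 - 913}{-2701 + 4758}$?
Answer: $\frac{53}{2057} \approx 0.025766$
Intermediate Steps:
$\frac{966 - 913}{-2701 + 4758} = \frac{53}{2057}$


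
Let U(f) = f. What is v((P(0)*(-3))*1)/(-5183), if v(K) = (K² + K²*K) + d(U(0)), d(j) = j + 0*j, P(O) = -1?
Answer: -36/5183 ≈ -0.0069458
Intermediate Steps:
d(j) = j (d(j) = j + 0 = j)
v(K) = K² + K³ (v(K) = (K² + K²*K) + 0 = (K² + K³) + 0 = K² + K³)
v((P(0)*(-3))*1)/(-5183) = ((-1*(-3)*1)²*(1 - 1*(-3)*1))/(-5183) = ((3*1)²*(1 + 3*1))*(-1/5183) = (3²*(1 + 3))*(-1/5183) = (9*4)*(-1/5183) = 36*(-1/5183) = -36/5183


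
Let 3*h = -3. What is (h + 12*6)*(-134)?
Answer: -9514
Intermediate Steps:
h = -1 (h = (⅓)*(-3) = -1)
(h + 12*6)*(-134) = (-1 + 12*6)*(-134) = (-1 + 72)*(-134) = 71*(-134) = -9514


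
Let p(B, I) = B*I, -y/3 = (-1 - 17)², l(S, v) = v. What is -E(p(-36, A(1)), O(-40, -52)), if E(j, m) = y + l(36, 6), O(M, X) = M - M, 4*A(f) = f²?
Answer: 966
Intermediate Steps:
A(f) = f²/4
y = -972 (y = -3*(-1 - 17)² = -3*(-18)² = -3*324 = -972)
O(M, X) = 0
E(j, m) = -966 (E(j, m) = -972 + 6 = -966)
-E(p(-36, A(1)), O(-40, -52)) = -1*(-966) = 966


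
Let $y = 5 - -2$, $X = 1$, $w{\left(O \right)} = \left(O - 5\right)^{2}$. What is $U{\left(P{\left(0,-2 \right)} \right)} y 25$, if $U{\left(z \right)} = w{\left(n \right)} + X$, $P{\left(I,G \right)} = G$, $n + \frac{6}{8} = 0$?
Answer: $\frac{95375}{16} \approx 5960.9$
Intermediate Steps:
$n = - \frac{3}{4}$ ($n = - \frac{3}{4} + 0 = - \frac{3}{4} \approx -0.75$)
$w{\left(O \right)} = \left(-5 + O\right)^{2}$
$y = 7$ ($y = 5 + 2 = 7$)
$U{\left(z \right)} = \frac{545}{16}$ ($U{\left(z \right)} = \left(-5 - \frac{3}{4}\right)^{2} + 1 = \left(- \frac{23}{4}\right)^{2} + 1 = \frac{529}{16} + 1 = \frac{545}{16}$)
$U{\left(P{\left(0,-2 \right)} \right)} y 25 = \frac{545}{16} \cdot 7 \cdot 25 = \frac{3815}{16} \cdot 25 = \frac{95375}{16}$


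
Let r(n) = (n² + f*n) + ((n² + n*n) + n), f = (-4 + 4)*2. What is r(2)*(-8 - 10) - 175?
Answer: -427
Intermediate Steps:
f = 0 (f = 0*2 = 0)
r(n) = n + 3*n² (r(n) = (n² + 0*n) + ((n² + n*n) + n) = (n² + 0) + ((n² + n²) + n) = n² + (2*n² + n) = n² + (n + 2*n²) = n + 3*n²)
r(2)*(-8 - 10) - 175 = (2*(1 + 3*2))*(-8 - 10) - 175 = (2*(1 + 6))*(-18) - 175 = (2*7)*(-18) - 175 = 14*(-18) - 175 = -252 - 175 = -427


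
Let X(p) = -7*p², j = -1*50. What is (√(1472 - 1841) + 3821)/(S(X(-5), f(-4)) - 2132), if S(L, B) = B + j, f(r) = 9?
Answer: -3821/2173 - 3*I*√41/2173 ≈ -1.7584 - 0.00884*I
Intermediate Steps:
j = -50
S(L, B) = -50 + B (S(L, B) = B - 50 = -50 + B)
(√(1472 - 1841) + 3821)/(S(X(-5), f(-4)) - 2132) = (√(1472 - 1841) + 3821)/((-50 + 9) - 2132) = (√(-369) + 3821)/(-41 - 2132) = (3*I*√41 + 3821)/(-2173) = (3821 + 3*I*√41)*(-1/2173) = -3821/2173 - 3*I*√41/2173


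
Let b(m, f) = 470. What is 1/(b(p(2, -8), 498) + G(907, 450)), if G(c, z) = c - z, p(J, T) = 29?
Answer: 1/927 ≈ 0.0010787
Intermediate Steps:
1/(b(p(2, -8), 498) + G(907, 450)) = 1/(470 + (907 - 1*450)) = 1/(470 + (907 - 450)) = 1/(470 + 457) = 1/927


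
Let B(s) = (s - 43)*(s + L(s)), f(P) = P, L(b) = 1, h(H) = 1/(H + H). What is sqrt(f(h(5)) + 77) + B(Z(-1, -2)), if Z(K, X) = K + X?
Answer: 92 + sqrt(7710)/10 ≈ 100.78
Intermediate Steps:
h(H) = 1/(2*H)
B(s) = (1 + s)*(-43 + s) (B(s) = (s - 43)*(s + 1) = (-43 + s)*(1 + s) = (1 + s)*(-43 + s))
sqrt(f(h(5)) + 77) + B(Z(-1, -2)) = sqrt((1/2)/5 + 77) + (-43 + (-1 - 2)**2 - 42*(-1 - 2)) = sqrt((1/2)*(1/5) + 77) + (-43 + (-3)**2 - 42*(-3)) = sqrt(1/10 + 77) + (-43 + 9 + 126) = sqrt(771/10) + 92 = sqrt(7710)/10 + 92 = 92 + sqrt(7710)/10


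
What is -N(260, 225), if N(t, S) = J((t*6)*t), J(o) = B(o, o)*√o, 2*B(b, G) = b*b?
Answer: -21386476800000*√6 ≈ -5.2386e+13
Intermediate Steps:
B(b, G) = b²/2 (B(b, G) = (b*b)/2 = b²/2)
J(o) = o^(5/2)/2 (J(o) = (o²/2)*√o = o^(5/2)/2)
N(t, S) = 18*√6*(t²)^(5/2) (N(t, S) = ((t*6)*t)^(5/2)/2 = ((6*t)*t)^(5/2)/2 = (6*t²)^(5/2)/2 = (36*√6*(t²)^(5/2))/2 = 18*√6*(t²)^(5/2))
-N(260, 225) = -18*√6*260⁴*√(260²) = -18*√6*4569760000*√67600 = -18*√6*4569760000*260 = -21386476800000*√6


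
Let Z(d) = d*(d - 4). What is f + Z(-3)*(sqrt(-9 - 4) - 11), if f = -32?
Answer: -263 + 21*I*sqrt(13) ≈ -263.0 + 75.717*I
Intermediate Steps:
Z(d) = d*(-4 + d)
f + Z(-3)*(sqrt(-9 - 4) - 11) = -32 + (-3*(-4 - 3))*(sqrt(-9 - 4) - 11) = -32 + (-3*(-7))*(sqrt(-13) - 11) = -32 + 21*(I*sqrt(13) - 11) = -32 + 21*(-11 + I*sqrt(13)) = -32 + (-231 + 21*I*sqrt(13)) = -263 + 21*I*sqrt(13)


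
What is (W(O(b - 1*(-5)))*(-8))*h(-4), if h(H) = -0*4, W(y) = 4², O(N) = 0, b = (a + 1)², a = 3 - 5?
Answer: 0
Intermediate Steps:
a = -2
b = 1 (b = (-2 + 1)² = (-1)² = 1)
W(y) = 16
h(H) = 0 (h(H) = -1*0 = 0)
(W(O(b - 1*(-5)))*(-8))*h(-4) = (16*(-8))*0 = -128*0 = 0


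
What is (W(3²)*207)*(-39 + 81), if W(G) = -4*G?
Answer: -312984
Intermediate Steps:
(W(3²)*207)*(-39 + 81) = (-4*3²*207)*(-39 + 81) = (-4*9*207)*42 = -36*207*42 = -7452*42 = -312984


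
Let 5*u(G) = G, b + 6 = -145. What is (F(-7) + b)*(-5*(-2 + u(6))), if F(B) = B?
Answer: -632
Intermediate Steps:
b = -151 (b = -6 - 145 = -151)
u(G) = G/5
(F(-7) + b)*(-5*(-2 + u(6))) = (-7 - 151)*(-5*(-2 + (1/5)*6)) = -(-790)*(-2 + 6/5) = -(-790)*(-4)/5 = -158*4 = -632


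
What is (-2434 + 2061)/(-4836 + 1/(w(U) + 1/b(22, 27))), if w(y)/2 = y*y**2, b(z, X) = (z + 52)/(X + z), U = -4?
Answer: 3514779/45569702 ≈ 0.077130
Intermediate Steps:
b(z, X) = (52 + z)/(X + z)
w(y) = 2*y**3 (w(y) = 2*(y*y**2) = 2*y**3)
(-2434 + 2061)/(-4836 + 1/(w(U) + 1/b(22, 27))) = (-2434 + 2061)/(-4836 + 1/(2*(-4)**3 + 1/((52 + 22)/(27 + 22)))) = -373/(-4836 + 1/(2*(-64) + 1/(74/49))) = -373/(-4836 + 1/(-128 + 1/((1/49)*74))) = -373/(-4836 + 1/(-128 + 1/(74/49))) = -373/(-4836 + 1/(-128 + 49/74)) = -373/(-4836 + 1/(-9423/74)) = -373/(-4836 - 74/9423) = -373/(-45569702/9423) = -373*(-9423/45569702) = 3514779/45569702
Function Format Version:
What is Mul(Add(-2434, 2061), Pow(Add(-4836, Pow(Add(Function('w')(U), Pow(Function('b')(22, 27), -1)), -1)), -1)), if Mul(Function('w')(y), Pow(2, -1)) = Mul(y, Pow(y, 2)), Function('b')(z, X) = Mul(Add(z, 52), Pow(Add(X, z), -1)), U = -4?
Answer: Rational(3514779, 45569702) ≈ 0.077130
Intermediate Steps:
Function('b')(z, X) = Mul(Pow(Add(X, z), -1), Add(52, z)) (Function('b')(z, X) = Mul(Add(52, z), Pow(Add(X, z), -1)) = Mul(Pow(Add(X, z), -1), Add(52, z)))
Function('w')(y) = Mul(2, Pow(y, 3)) (Function('w')(y) = Mul(2, Mul(y, Pow(y, 2))) = Mul(2, Pow(y, 3)))
Mul(Add(-2434, 2061), Pow(Add(-4836, Pow(Add(Function('w')(U), Pow(Function('b')(22, 27), -1)), -1)), -1)) = Mul(Add(-2434, 2061), Pow(Add(-4836, Pow(Add(Mul(2, Pow(-4, 3)), Pow(Mul(Pow(Add(27, 22), -1), Add(52, 22)), -1)), -1)), -1)) = Mul(-373, Pow(Add(-4836, Pow(Add(Mul(2, -64), Pow(Mul(Pow(49, -1), 74), -1)), -1)), -1)) = Mul(-373, Pow(Add(-4836, Pow(Add(-128, Pow(Mul(Rational(1, 49), 74), -1)), -1)), -1)) = Mul(-373, Pow(Add(-4836, Pow(Add(-128, Pow(Rational(74, 49), -1)), -1)), -1)) = Mul(-373, Pow(Add(-4836, Pow(Add(-128, Rational(49, 74)), -1)), -1)) = Mul(-373, Pow(Add(-4836, Pow(Rational(-9423, 74), -1)), -1)) = Mul(-373, Pow(Add(-4836, Rational(-74, 9423)), -1)) = Mul(-373, Pow(Rational(-45569702, 9423), -1)) = Mul(-373, Rational(-9423, 45569702)) = Rational(3514779, 45569702)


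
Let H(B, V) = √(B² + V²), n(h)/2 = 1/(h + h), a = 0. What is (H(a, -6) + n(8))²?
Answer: 2401/64 ≈ 37.516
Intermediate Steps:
n(h) = 1/h (n(h) = 2/(h + h) = 2/((2*h)) = 2*(1/(2*h)) = 1/h)
(H(a, -6) + n(8))² = (√(0² + (-6)²) + 1/8)² = (√(0 + 36) + ⅛)² = (√36 + ⅛)² = (6 + ⅛)² = (49/8)² = 2401/64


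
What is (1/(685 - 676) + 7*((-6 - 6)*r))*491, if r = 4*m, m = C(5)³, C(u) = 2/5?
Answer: -11816897/1125 ≈ -10504.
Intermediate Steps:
C(u) = ⅖ (C(u) = 2*(⅕) = ⅖)
m = 8/125 (m = (⅖)³ = 8/125 ≈ 0.064000)
r = 32/125 (r = 4*(8/125) = 32/125 ≈ 0.25600)
(1/(685 - 676) + 7*((-6 - 6)*r))*491 = (1/(685 - 676) + 7*((-6 - 6)*(32/125)))*491 = (1/9 + 7*(-12*32/125))*491 = (⅑ + 7*(-384/125))*491 = (⅑ - 2688/125)*491 = -24067/1125*491 = -11816897/1125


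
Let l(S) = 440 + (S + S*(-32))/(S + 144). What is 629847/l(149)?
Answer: 184545171/124301 ≈ 1484.7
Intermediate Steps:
l(S) = 440 - 31*S/(144 + S) (l(S) = 440 + (S - 32*S)/(144 + S) = 440 + (-31*S)/(144 + S) = 440 - 31*S/(144 + S))
629847/l(149) = 629847/(((63360 + 409*149)/(144 + 149))) = 629847/(((63360 + 60941)/293)) = 629847/(((1/293)*124301)) = 629847/(124301/293) = 629847*(293/124301) = 184545171/124301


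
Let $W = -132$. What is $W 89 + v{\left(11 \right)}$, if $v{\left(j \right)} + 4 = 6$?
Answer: $-11746$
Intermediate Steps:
$v{\left(j \right)} = 2$ ($v{\left(j \right)} = -4 + 6 = 2$)
$W 89 + v{\left(11 \right)} = \left(-132\right) 89 + 2 = -11748 + 2 = -11746$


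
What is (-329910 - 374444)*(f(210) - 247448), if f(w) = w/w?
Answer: 174290284238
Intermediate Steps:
f(w) = 1
(-329910 - 374444)*(f(210) - 247448) = (-329910 - 374444)*(1 - 247448) = -704354*(-247447) = 174290284238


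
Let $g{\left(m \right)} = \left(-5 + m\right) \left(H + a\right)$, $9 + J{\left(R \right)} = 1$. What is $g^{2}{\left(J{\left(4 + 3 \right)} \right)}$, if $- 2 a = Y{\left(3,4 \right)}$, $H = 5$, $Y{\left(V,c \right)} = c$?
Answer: $1521$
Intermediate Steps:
$J{\left(R \right)} = -8$ ($J{\left(R \right)} = -9 + 1 = -8$)
$a = -2$ ($a = \left(- \frac{1}{2}\right) 4 = -2$)
$g{\left(m \right)} = -15 + 3 m$ ($g{\left(m \right)} = \left(-5 + m\right) \left(5 - 2\right) = \left(-5 + m\right) 3 = -15 + 3 m$)
$g^{2}{\left(J{\left(4 + 3 \right)} \right)} = \left(-15 + 3 \left(-8\right)\right)^{2} = \left(-15 - 24\right)^{2} = \left(-39\right)^{2} = 1521$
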